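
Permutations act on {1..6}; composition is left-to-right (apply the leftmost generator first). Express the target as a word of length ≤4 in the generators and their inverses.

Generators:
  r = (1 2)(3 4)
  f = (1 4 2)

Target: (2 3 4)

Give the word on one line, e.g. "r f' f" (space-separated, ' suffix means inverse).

f' r'

  after f': (1 2 4)
  after r': (2 3 4)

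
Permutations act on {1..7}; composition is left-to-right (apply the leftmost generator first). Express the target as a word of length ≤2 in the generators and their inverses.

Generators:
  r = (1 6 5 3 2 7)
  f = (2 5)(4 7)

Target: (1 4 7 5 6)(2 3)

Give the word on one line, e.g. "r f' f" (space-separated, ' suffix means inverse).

  after r': (1 7 2 3 5 6)
  after f: (1 4 7 5 6)(2 3)

r' f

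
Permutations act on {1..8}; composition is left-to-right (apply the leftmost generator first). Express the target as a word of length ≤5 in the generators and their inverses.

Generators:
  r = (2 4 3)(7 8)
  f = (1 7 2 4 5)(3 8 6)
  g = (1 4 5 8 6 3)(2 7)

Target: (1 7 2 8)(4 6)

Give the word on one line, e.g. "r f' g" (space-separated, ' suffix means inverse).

f g f g' f

  after f: (1 7 2 4 5)(3 8 6)
  after g: (1 2 5 4 8 3 6)
  after f: (1 4 6 7 2)
  after g': (2 3 6)(4 8 5)
  after f: (1 7 2 8)(4 6)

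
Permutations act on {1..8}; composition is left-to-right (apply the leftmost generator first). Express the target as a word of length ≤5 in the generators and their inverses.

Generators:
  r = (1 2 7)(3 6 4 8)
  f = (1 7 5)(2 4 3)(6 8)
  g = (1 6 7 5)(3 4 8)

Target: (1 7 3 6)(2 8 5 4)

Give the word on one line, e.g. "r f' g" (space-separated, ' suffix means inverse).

  after g': (1 5 7 6)(3 8 4)
  after r': (1 5 2)(3 4 8 6 7)
  after g: (2 6 5)(3 8 7 4)
  after f: (1 7 3 6)(2 8 5 4)

g' r' g f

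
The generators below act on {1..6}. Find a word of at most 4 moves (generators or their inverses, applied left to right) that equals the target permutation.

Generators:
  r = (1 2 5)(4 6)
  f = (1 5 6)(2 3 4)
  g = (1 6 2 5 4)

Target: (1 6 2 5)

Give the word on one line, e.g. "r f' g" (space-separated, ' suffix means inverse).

r' g' g'

  after r': (1 5 2)(4 6)
  after g': (1 2 4)(5 6)
  after g': (1 6 2 5)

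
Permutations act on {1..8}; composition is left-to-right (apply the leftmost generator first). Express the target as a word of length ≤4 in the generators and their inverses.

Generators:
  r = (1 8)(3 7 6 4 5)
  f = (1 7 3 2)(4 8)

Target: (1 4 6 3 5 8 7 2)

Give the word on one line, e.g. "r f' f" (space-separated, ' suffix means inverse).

  after r': (1 8)(3 5 4 6 7)
  after f: (1 4 6 3 5 8 7 2)

r' f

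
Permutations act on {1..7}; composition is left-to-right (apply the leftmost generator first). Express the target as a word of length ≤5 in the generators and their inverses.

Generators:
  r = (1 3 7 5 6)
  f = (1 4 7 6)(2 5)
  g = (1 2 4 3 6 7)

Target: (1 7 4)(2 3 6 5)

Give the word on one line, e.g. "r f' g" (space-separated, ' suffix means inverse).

  after g: (1 2 4 3 6 7)
  after f: (1 5 2 7 4 3)
  after r': (1 7 4)(2 3 6 5)

g f r'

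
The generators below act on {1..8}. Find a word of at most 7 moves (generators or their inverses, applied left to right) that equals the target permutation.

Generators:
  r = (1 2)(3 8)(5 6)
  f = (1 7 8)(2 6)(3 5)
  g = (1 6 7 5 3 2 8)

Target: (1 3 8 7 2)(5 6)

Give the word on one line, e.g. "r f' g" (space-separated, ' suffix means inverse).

  after f: (1 7 8)(2 6)(3 5)
  after r': (1 7 3 6)(2 5 8)
  after r': (1 7 8)(2 6)(3 5)
  after f: (1 8 7)
  after r: (1 3 8 7 2)(5 6)

f r' r' f r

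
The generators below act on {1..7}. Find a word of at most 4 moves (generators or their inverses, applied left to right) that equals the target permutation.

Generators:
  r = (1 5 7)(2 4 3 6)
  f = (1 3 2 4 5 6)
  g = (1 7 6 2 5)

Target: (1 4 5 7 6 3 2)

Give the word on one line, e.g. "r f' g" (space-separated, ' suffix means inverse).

g' r' g' f'

  after g': (1 5 2 6 7)
  after r': (2 3 4)(5 6)
  after g': (1 5 7)(2 3 4 6)
  after f': (1 4 5 7 6 3 2)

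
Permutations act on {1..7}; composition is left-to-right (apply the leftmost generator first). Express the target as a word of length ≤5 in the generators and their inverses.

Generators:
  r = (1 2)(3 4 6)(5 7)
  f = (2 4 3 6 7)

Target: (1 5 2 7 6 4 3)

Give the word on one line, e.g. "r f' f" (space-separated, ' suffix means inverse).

r f' r' f'

  after r: (1 2)(3 4 6)(5 7)
  after f': (1 7 5 6 4 3 2)
  after r': (1 5 4 6 3)
  after f': (1 5 2 7 6 4 3)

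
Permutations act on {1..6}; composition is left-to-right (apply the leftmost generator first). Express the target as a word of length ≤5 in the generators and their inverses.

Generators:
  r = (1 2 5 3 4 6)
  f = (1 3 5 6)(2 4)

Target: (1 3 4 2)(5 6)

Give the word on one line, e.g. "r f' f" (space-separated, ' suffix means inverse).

f' r' f r f'

  after f': (1 6 5 3)(2 4)
  after r': (1 4)(2 3 6)
  after f: (1 2 5 6 4 3)
  after r: (1 5)(2 3)
  after f': (1 3 4 2)(5 6)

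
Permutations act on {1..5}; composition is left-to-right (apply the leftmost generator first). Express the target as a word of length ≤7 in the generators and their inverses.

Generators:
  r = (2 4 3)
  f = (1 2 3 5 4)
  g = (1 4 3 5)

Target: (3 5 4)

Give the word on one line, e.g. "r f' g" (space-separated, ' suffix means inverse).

f g r g' r

  after f: (1 2 3 5 4)
  after g: (1 2 5 3)
  after r: (1 4 3)(2 5)
  after g': (2 3 5)
  after r: (3 5 4)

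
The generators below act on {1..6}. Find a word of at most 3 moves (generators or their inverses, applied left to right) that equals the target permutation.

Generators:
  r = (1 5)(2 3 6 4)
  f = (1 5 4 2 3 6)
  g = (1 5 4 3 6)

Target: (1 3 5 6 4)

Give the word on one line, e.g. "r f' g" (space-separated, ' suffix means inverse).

g' g'

  after g': (1 6 3 4 5)
  after g': (1 3 5 6 4)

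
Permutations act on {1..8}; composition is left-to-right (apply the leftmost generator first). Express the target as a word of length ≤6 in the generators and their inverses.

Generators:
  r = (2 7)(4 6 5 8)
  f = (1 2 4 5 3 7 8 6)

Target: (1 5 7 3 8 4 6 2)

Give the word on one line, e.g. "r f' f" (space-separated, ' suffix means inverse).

  after r': (2 7)(4 8 5 6)
  after r': (4 5)(6 8)
  after f': (1 6 7 3 5 2)
  after r: (1 5 7 3 8 4 6 2)

r' r' f' r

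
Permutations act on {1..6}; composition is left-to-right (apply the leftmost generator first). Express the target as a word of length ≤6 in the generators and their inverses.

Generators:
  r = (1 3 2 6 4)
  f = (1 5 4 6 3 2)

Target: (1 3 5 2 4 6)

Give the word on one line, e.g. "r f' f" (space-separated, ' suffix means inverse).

r' r' f' r r

  after r': (1 4 6 2 3)
  after r': (1 6 3 4 2)
  after f': (1 4 3 5)
  after r: (2 6 4)(3 5)
  after r: (1 3 5 2 4 6)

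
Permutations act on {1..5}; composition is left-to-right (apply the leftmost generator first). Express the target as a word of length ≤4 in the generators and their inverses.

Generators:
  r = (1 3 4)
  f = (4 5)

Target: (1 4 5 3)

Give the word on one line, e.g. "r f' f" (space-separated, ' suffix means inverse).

f r'

  after f: (4 5)
  after r': (1 4 5 3)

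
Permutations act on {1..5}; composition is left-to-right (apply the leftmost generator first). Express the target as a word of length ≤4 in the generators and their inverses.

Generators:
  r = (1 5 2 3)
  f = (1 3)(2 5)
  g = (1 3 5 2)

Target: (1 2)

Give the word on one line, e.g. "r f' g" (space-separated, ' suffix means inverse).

f' r'

  after f': (1 3)(2 5)
  after r': (1 2)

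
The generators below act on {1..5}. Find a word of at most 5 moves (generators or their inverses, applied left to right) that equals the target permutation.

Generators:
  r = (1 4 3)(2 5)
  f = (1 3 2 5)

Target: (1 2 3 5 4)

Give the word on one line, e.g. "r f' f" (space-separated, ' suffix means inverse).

  after f': (1 5 2 3)
  after f': (1 2)(3 5)
  after r: (1 5)(2 4 3)
  after r: (1 2 3 5 4)

f' f' r r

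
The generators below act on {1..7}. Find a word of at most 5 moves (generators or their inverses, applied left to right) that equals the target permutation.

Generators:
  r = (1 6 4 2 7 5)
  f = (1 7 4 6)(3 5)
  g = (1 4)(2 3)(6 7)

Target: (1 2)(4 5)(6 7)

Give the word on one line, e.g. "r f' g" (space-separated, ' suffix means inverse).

  after r: (1 6 4 2 7 5)
  after r: (1 4 7)(2 5 6)
  after r: (1 2)(4 5)(6 7)

r r r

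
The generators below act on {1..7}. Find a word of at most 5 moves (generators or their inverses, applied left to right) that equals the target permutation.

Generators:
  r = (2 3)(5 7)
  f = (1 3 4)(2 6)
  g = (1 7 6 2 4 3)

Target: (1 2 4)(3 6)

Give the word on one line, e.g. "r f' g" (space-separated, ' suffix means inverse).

  after r: (2 3)(5 7)
  after f: (1 3 6 2 4)(5 7)
  after r: (1 2 4)(3 6)

r f r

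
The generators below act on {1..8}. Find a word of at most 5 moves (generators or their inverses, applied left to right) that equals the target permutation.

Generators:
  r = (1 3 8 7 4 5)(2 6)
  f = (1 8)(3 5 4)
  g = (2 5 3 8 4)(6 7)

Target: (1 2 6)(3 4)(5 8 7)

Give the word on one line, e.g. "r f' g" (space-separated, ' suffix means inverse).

r g' g' f

  after r: (1 3 8 7 4 5)(2 6)
  after g': (1 5)(2 7 8 6 4)
  after g': (1 2 6 8 7 3 5)
  after f: (1 2 6)(3 4)(5 8 7)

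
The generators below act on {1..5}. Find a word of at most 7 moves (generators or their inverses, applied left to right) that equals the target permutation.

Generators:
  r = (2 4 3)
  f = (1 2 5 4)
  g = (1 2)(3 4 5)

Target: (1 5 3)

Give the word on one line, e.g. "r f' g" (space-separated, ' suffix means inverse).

  after f: (1 2 5 4)
  after f: (1 5)(2 4)
  after g: (1 3 4)(2 5)
  after r': (1 4)(2 5 3)
  after f': (1 5 3)

f f g r' f'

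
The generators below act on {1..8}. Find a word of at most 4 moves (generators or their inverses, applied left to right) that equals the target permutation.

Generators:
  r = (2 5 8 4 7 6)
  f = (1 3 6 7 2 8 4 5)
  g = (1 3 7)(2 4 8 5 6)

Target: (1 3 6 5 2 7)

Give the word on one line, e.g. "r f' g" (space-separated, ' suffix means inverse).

g r

  after g: (1 3 7)(2 4 8 5 6)
  after r: (1 3 6 5 2 7)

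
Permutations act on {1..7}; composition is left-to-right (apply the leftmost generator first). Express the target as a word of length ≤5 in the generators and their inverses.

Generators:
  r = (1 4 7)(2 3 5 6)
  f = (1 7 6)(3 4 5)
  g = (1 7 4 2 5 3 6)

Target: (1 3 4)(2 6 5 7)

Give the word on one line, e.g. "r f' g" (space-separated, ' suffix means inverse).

  after f': (1 6 7)(3 5 4)
  after g': (1 3 2 4 5 7 6)
  after r: (1 5)(2 7)(4 6)
  after f: (1 3 4)(2 6 5 7)

f' g' r f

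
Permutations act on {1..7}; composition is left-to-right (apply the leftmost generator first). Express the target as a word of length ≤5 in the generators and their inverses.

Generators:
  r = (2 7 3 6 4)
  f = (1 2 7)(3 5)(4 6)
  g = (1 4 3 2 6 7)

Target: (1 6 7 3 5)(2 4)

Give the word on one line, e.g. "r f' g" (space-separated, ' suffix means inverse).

f' r' g

  after f': (1 7 2)(3 5)(4 6)
  after r': (1 2)(3 5 7 4)
  after g: (1 6 7 3 5)(2 4)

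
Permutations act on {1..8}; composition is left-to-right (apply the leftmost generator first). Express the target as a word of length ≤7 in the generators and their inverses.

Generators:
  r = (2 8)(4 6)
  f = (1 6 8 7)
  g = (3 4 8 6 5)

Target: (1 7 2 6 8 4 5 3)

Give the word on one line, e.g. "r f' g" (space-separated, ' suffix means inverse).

  after g': (3 5 6 8 4)
  after r: (2 8 6)(3 5 4)
  after g': (2 4 5 3 6)
  after f': (1 7 8 6 2 4 5 3)
  after r': (1 7 2 6 8 4 5 3)

g' r g' f' r'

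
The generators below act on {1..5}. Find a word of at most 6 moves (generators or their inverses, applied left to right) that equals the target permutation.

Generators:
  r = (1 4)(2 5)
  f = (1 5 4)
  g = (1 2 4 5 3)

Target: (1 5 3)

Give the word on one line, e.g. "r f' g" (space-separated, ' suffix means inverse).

  after g: (1 2 4 5 3)
  after f: (1 2)(3 5)
  after f: (1 2 5 3 4)
  after r: (1 5 3)

g f f r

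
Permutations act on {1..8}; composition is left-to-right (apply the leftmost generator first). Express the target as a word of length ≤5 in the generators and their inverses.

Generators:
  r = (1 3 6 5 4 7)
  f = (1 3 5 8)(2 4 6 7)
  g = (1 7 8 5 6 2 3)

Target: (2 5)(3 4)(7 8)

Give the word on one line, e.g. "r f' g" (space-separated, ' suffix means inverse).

g' f' f' g' r

  after g': (1 3 2 6 5 8 7)
  after f': (2 4)(3 7 8 6)
  after f': (1 8 4 7 5 3 6)
  after g': (1 7 8 4)(2 6 3 5)
  after r: (2 5)(3 4)(7 8)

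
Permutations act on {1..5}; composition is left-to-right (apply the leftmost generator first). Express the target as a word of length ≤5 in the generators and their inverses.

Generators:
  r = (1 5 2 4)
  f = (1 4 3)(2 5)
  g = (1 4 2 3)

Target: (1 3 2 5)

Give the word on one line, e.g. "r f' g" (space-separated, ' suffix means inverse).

  after f: (1 4 3)(2 5)
  after g': (2 5 4)
  after r: (1 5)
  after f': (1 2 5 3 4)
  after g: (1 3 2 5)

f g' r f' g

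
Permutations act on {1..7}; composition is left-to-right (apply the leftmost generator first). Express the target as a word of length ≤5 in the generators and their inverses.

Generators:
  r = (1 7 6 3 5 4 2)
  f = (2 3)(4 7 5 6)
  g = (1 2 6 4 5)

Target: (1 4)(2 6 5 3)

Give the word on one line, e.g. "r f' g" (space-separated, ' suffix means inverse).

f g' f g

  after f: (2 3)(4 7 5 6)
  after g': (1 5 2 3)(4 7)
  after f: (1 6 4 5 3)
  after g: (1 4)(2 6 5 3)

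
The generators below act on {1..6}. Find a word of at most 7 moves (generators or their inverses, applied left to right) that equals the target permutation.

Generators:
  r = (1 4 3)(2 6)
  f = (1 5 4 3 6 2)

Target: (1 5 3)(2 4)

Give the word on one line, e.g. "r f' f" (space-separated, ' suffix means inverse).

  after f: (1 5 4 3 6 2)
  after f: (1 4 6)(2 5 3)
  after r: (1 3 6 4 2 5)
  after r: (2 5 4 6 3)
  after f: (1 5 3)(2 4)

f f r r f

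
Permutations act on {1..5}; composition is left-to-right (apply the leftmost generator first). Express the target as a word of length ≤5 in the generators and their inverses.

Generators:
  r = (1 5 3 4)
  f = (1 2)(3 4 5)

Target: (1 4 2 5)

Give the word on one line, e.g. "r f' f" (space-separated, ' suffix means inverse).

r f' r' f' f'

  after r: (1 5 3 4)
  after f': (1 4 2)
  after r': (1 3 5)(2 4)
  after f': (1 5 2 3 4)
  after f': (1 4 2 5)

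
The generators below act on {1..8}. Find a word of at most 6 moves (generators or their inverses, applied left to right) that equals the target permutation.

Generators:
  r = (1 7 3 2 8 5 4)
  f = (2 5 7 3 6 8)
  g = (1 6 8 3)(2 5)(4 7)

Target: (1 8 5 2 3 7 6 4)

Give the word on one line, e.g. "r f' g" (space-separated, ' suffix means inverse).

  after f': (2 8 6 3 7 5)
  after g: (1 6)(2 3 4 7)
  after r': (1 6 4)(2 7 3 5 8)
  after f: (1 8 5 2 3 7 6 4)

f' g r' f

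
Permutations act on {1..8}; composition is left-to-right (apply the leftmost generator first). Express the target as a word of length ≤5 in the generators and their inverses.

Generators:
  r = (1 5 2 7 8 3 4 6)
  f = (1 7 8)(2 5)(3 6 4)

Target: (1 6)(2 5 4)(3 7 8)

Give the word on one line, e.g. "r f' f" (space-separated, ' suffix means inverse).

r r f' r' r'

  after r: (1 5 2 7 8 3 4 6)
  after r: (1 2 8 4)(3 6 5 7)
  after f': (1 5)(2 7 4 8 6)
  after r': (3 8 4 7)(5 6)
  after r': (1 6)(2 5 4)(3 7 8)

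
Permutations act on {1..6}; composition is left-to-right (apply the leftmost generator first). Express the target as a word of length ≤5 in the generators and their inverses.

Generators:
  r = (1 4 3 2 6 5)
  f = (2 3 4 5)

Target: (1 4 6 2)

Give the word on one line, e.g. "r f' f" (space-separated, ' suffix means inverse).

  after r: (1 4 3 2 6 5)
  after r: (1 3 6)(2 5 4)
  after f': (1 2 4 5 3 6)
  after r': (1 3 2)(4 6 5)
  after f: (1 4 6 2)

r r f' r' f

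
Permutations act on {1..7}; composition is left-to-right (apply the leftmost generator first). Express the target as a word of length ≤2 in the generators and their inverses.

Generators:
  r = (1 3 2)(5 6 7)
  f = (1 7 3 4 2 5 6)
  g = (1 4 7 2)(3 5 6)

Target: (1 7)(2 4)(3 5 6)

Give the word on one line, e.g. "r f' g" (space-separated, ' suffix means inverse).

g' g'

  after g': (1 2 7 4)(3 6 5)
  after g': (1 7)(2 4)(3 5 6)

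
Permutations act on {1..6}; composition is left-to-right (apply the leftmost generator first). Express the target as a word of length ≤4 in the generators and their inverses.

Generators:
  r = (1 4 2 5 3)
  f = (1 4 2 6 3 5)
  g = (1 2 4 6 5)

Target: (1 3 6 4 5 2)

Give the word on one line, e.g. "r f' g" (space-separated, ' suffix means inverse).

r f' g' r

  after r: (1 4 2 5 3)
  after f': (2 3 5 6)
  after g': (1 5 4 2 3 6)
  after r: (1 3 6 4 5 2)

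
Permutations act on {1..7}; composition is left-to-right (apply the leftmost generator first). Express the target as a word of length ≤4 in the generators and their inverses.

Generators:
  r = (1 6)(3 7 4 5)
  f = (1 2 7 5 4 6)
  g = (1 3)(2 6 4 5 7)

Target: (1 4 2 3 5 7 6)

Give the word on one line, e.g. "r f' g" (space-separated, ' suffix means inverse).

  after f': (1 6 4 5 7 2)
  after r': (2 6 7)(3 5)
  after r': (1 6 3 4 7 2)
  after g: (1 4 2 3 5 7 6)

f' r' r' g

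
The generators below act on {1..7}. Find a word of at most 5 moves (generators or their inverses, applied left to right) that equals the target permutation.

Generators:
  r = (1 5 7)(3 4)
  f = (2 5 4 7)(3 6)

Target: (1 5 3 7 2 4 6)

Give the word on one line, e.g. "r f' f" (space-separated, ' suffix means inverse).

  after f: (2 5 4 7)(3 6)
  after r': (1 7 2)(3 6 4 5)
  after f: (1 2)(5 6 7)
  after r: (1 2 5 6)(3 4)
  after f: (1 5 3 7 2 4 6)

f r' f r f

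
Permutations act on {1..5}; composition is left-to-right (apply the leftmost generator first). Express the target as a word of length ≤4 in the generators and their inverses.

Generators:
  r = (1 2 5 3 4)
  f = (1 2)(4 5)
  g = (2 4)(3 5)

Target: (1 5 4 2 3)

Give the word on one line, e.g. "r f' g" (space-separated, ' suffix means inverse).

  after r: (1 2 5 3 4)
  after r: (1 5 4 2 3)

r r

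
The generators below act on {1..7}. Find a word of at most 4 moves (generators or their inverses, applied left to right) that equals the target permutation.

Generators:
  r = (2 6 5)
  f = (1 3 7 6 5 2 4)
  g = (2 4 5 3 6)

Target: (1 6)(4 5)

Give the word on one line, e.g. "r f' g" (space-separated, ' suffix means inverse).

f g' f g'

  after f: (1 3 7 6 5 2 4)
  after g': (1 5 6 4)(3 7)
  after f: (1 2 4 3 6)
  after g': (1 6)(4 5)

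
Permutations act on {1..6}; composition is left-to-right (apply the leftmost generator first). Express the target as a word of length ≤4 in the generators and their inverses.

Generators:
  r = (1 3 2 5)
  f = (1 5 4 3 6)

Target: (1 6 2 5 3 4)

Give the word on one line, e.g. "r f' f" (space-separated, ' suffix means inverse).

f' r

  after f': (1 6 3 4 5)
  after r: (1 6 2 5 3 4)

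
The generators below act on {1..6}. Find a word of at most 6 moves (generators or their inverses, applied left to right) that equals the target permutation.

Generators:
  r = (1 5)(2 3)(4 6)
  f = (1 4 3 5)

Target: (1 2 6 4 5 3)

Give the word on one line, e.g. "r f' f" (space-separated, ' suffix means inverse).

r' f' r f f

  after r': (1 5)(2 3)(4 6)
  after f': (1 3 2 4 6)
  after r: (1 2 6 5)
  after f: (1 2 6)(3 5 4)
  after f: (1 2 6 4 5 3)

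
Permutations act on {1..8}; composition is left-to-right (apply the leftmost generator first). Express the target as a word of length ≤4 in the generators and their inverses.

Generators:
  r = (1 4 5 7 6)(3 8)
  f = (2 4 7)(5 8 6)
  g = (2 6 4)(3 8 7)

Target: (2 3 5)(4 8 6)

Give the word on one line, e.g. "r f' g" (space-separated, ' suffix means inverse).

  after f': (2 7 4)(5 6 8)
  after g: (2 3 8 5 4 6 7)
  after f': (2 3 5)(4 8 6)

f' g f'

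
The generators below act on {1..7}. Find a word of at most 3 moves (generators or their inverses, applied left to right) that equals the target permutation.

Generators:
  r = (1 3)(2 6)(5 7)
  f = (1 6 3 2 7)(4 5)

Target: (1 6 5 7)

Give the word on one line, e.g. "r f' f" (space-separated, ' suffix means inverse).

  after f': (1 7 2 3 6)(4 5)
  after f': (1 2 6 7 3)
  after r: (1 6 5 7)

f' f' r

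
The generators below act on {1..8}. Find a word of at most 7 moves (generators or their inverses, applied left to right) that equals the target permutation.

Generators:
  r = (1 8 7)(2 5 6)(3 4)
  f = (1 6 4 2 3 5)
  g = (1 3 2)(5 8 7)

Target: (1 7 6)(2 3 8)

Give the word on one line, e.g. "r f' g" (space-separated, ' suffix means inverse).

  after f: (1 6 4 2 3 5)
  after g': (1 6 4 3 7 8 5 2)
  after f': (2 5 4)(3 7 8)
  after r': (1 7)(3 8 4 6 5)
  after f: (1 7 6)(2 3 8)

f g' f' r' f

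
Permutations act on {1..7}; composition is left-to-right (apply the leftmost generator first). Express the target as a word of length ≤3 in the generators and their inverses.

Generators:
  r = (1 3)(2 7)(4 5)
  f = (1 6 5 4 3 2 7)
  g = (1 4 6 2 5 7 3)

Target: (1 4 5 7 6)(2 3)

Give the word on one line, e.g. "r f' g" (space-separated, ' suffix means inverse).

  after g: (1 4 6 2 5 7 3)
  after r: (1 5 2 4 6 7)
  after f: (1 4 5 7 6)(2 3)

g r f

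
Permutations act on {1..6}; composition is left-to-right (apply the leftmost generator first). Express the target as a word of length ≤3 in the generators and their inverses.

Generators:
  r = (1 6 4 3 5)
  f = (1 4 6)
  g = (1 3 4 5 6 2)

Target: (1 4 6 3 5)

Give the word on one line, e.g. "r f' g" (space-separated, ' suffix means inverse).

  after f': (1 6 4)
  after r: (1 4 6 3 5)

f' r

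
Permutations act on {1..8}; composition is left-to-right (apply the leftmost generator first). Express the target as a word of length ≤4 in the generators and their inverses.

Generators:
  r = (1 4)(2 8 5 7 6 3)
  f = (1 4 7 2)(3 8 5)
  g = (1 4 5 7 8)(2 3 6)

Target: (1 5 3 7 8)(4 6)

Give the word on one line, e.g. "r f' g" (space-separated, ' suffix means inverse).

g f r'

  after g: (1 4 5 7 8)(2 3 6)
  after f: (1 7 5 2 8 4 3 6)
  after r': (1 5 3 7 8)(4 6)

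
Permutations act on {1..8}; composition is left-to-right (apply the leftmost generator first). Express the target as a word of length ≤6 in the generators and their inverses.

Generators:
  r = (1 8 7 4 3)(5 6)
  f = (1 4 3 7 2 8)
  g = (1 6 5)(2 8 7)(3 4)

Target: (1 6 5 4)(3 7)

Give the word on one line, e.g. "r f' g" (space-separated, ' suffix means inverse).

g f' r r

  after g: (1 6 5)(2 8 7)(3 4)
  after f': (1 6 5 8 3)
  after r: (1 5 7 4 3 8)
  after r: (1 6 5 4)(3 7)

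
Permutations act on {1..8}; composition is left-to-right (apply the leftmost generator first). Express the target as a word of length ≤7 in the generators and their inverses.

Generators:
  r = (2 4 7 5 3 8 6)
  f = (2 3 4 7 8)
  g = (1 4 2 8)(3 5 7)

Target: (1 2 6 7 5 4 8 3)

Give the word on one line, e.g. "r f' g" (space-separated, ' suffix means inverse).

  after r': (2 6 8 3 5 7 4)
  after g': (1 8 7)(2 6)
  after g': (1 2 6 4)(3 7 8 5)
  after f': (1 8 5 2 6 3 4)
  after g': (1 2 6 7 5 4 8 3)

r' g' g' f' g'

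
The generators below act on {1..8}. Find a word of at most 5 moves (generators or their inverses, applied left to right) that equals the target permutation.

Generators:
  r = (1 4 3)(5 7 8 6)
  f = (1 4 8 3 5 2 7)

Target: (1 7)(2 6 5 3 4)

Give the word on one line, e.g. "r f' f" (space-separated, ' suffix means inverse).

f f f f r

  after f: (1 4 8 3 5 2 7)
  after f: (1 8 5 7 4 3 2)
  after f: (1 3 7 8 2 4 5)
  after f: (1 5 4 2 8 7 3)
  after r: (1 7)(2 6 5 3 4)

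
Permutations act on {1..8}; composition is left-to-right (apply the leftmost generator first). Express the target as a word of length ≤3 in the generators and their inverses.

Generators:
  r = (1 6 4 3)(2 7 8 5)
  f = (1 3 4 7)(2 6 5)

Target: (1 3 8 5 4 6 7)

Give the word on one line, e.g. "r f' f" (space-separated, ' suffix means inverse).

  after f: (1 3 4 7)(2 6 5)
  after f: (1 4)(2 5 6)(3 7)
  after r: (1 3 8 5 4 6 7)

f f r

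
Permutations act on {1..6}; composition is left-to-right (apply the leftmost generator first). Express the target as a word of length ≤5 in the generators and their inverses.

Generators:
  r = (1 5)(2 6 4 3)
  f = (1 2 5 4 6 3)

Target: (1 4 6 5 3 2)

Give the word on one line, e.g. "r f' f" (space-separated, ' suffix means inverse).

  after r': (1 5)(2 3 4 6)
  after r': (2 4)(3 6)
  after f: (1 2 6)(4 5)
  after f: (1 5 6 2 3)
  after f: (1 4 6 5 3 2)

r' r' f f f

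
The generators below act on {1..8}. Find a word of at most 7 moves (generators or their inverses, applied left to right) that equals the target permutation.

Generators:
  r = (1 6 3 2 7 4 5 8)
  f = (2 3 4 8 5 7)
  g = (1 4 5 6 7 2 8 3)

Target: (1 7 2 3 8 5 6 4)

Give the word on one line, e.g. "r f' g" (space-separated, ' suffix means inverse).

r' f r' g f

  after r': (1 8 5 4 7 2 3 6)
  after f: (1 5 8 7 3 6)(2 4)
  after r': (1 4 3)(2 7 6 8)
  after g: (1 5 6 3 4)
  after f: (1 7 2 3 8 5 6 4)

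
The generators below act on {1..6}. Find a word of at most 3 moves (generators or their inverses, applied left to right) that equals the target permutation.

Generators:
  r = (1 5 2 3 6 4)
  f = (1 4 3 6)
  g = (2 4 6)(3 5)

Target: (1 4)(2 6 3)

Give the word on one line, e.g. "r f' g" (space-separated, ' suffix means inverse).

f' g g

  after f': (1 6 3 4)
  after g: (1 2 4)(3 6 5)
  after g: (1 4)(2 6 3)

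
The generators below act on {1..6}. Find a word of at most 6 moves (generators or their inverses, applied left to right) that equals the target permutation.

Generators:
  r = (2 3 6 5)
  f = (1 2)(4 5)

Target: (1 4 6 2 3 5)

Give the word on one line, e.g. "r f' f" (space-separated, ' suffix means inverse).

r' r' f r' f

  after r': (2 5 6 3)
  after r': (2 6)(3 5)
  after f: (1 2 6)(3 4 5)
  after r': (1 5 2 3 4 6)
  after f: (1 4 6 2 3 5)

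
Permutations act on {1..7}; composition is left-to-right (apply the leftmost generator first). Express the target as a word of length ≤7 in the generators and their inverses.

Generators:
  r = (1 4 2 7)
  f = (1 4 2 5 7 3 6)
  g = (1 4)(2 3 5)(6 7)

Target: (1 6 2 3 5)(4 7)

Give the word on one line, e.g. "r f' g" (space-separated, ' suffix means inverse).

  after f': (1 6 3 7 5 2 4)
  after f': (1 3 5 4 6 7 2)
  after f': (1 7 4 3 2 6 5)
  after r: (2 6 5 4 3 7)
  after f': (1 6 2 3 5)(4 7)

f' f' f' r f'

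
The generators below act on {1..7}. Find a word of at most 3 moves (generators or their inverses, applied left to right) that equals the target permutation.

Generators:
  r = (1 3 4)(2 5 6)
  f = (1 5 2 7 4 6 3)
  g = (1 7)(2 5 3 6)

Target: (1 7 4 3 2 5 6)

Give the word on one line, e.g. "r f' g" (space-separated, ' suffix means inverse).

  after g': (1 7)(2 6 3 5)
  after r': (1 7 4 3 2 5 6)

g' r'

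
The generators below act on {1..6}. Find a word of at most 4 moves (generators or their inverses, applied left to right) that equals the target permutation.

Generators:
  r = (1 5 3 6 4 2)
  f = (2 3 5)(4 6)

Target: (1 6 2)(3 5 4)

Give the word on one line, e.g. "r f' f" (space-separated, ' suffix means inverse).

f r' f r

  after f: (2 3 5)(4 6)
  after r': (1 2 5 4 3)
  after f: (1 3)(4 5 6)
  after r: (1 6 2)(3 5 4)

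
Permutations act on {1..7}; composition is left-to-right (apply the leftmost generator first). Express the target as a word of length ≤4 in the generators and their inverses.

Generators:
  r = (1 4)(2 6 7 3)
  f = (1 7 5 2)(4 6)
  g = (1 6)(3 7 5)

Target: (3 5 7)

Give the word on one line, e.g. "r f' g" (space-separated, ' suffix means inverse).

g g

  after g: (1 6)(3 7 5)
  after g: (3 5 7)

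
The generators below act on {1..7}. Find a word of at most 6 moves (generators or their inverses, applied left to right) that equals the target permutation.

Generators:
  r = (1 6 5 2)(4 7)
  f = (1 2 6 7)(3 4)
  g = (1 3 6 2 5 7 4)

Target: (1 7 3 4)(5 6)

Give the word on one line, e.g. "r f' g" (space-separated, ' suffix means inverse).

g f r' r' r'

  after g: (1 3 6 2 5 7 4)
  after f: (1 4 2 5)(3 7)
  after r': (1 7 3 4 5 2 6)
  after r': (1 4 6 2)(3 7)
  after r': (1 7 3 4)(5 6)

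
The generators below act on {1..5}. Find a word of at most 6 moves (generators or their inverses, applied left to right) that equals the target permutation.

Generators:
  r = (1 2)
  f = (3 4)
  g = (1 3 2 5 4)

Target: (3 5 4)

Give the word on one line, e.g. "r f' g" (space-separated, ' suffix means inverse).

  after g': (1 4 5 2 3)
  after r': (1 4 5)(2 3)
  after g: (3 5)
  after f: (3 5 4)

g' r' g f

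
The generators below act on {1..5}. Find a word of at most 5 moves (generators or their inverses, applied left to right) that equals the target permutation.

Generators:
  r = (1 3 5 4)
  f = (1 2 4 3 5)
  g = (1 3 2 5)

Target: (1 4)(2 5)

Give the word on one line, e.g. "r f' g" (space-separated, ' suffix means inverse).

  after r: (1 3 5 4)
  after g': (2 3)(4 5)
  after r': (1 4 3 2)
  after g': (1 4)(2 5)

r g' r' g'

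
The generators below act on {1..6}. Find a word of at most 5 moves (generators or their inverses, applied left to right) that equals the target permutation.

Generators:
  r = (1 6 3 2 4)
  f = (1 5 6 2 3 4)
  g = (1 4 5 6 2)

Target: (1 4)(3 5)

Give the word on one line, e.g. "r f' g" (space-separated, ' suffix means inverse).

f' g f' g

  after f': (1 4 3 2 6 5)
  after g: (1 5 4 3)
  after f': (2 6 5 3 4)
  after g: (1 4)(3 5)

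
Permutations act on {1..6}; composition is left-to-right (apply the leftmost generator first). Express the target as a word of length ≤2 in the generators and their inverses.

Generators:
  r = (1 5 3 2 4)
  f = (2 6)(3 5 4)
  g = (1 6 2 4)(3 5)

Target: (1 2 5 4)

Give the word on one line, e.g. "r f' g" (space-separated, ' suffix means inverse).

g f'

  after g: (1 6 2 4)(3 5)
  after f': (1 2 5 4)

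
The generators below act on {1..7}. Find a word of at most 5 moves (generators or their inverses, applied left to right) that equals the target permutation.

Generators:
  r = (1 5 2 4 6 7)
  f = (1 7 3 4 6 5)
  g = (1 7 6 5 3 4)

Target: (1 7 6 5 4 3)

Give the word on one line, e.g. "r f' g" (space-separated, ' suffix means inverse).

  after r': (1 7 6 4 2 5)
  after g': (2 6 3 5 4)
  after f': (1 5 3 6 7)(2 4)
  after r': (3 4 5)
  after g: (1 7 6 5 4 3)

r' g' f' r' g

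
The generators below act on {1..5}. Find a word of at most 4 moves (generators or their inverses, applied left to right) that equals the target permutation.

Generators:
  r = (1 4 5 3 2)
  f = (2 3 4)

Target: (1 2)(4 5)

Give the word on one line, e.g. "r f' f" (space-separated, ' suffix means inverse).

  after f': (2 4 3)
  after r': (1 2)(4 5)

f' r'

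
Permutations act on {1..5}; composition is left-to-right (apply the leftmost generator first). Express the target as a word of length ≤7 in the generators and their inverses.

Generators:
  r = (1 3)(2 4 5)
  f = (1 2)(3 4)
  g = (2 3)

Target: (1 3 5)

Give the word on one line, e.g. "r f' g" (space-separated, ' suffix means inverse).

  after r: (1 3)(2 4 5)
  after f': (1 4 5)(2 3)
  after r: (1 5 3 4 2)
  after r: (1 2 3 5)
  after g: (1 3 5)

r f' r r g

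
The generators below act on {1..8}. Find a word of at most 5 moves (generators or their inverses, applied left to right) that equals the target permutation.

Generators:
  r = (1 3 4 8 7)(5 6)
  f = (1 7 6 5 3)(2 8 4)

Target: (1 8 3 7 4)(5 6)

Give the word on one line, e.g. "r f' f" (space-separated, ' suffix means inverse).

  after r: (1 3 4 8 7)(5 6)
  after r: (1 4 7 3 8)
  after r: (1 8 3 7 4)(5 6)

r r r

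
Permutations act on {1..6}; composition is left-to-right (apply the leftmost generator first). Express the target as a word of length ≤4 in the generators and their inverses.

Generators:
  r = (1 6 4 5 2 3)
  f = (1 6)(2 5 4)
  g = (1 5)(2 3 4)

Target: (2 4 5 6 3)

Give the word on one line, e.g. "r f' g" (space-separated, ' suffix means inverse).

f r'

  after f: (1 6)(2 5 4)
  after r': (2 4 5 6 3)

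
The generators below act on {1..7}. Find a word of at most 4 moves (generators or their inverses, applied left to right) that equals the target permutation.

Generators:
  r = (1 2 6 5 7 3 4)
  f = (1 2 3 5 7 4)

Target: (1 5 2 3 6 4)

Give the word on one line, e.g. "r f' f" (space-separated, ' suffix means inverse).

  after r': (1 4 3 7 5 6 2)
  after f': (1 7 3 5 6)(2 4)
  after r': (1 5 2 3 6 4)

r' f' r'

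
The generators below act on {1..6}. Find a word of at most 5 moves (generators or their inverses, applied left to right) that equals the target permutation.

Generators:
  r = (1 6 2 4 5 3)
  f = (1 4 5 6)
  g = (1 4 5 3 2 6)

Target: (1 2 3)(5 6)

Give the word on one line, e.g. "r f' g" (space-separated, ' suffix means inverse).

r' g' f g' f'

  after r': (1 3 5 4 2 6)
  after g': (1 5)(3 4)
  after f: (1 6)(3 5 4)
  after g': (1 2 3 4 5)
  after f': (1 2 3)(5 6)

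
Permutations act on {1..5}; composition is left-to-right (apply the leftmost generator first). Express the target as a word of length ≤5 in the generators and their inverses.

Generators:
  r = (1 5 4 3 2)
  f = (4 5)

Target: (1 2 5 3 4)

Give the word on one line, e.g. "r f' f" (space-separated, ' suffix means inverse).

  after r: (1 5 4 3 2)
  after f': (1 4 3 2)
  after r: (1 3)(2 5 4)
  after r: (1 2 4)(3 5)
  after f': (1 2 5 3 4)

r f' r r f'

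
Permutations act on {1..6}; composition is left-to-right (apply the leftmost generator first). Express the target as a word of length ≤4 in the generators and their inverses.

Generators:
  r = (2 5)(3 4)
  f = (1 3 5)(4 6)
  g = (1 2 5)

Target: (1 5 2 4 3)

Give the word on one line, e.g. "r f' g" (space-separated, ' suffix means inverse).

g f f r

  after g: (1 2 5)
  after f: (1 2)(3 5)(4 6)
  after f: (1 2 3)
  after r: (1 5 2 4 3)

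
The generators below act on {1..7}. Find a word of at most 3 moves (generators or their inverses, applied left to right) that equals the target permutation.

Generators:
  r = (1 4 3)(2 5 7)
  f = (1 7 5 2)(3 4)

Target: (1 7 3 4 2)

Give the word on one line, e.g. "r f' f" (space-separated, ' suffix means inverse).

f' r f'

  after f': (1 2 5 7)(3 4)
  after r: (1 5 2 7 4)
  after f': (1 7 3 4 2)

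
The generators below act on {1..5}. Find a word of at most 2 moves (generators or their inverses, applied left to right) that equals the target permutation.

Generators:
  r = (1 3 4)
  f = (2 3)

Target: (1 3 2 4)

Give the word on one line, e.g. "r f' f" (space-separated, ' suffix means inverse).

  after f': (2 3)
  after r: (1 3 2 4)

f' r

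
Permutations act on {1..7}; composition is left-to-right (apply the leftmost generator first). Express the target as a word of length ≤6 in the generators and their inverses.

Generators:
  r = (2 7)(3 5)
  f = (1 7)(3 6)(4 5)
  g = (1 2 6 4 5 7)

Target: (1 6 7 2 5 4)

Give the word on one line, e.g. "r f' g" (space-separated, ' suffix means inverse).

r g' g' r' f'

  after r: (2 7)(3 5)
  after g': (1 7)(2 5 3 4 6)
  after g': (1 5 3 6)(2 4)
  after r': (1 3 6)(2 4 7)
  after f': (1 6 7 2 5 4)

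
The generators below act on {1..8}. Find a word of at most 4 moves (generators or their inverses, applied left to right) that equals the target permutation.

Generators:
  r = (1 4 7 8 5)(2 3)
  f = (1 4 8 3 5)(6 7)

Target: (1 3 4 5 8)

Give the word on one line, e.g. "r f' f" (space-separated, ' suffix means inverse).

f' f'

  after f': (1 5 3 8 4)(6 7)
  after f': (1 3 4 5 8)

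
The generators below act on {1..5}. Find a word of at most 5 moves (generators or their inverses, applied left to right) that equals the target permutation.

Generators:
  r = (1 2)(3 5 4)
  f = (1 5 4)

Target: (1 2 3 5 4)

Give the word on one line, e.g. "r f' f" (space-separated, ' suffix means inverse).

f r f r'

  after f: (1 5 4)
  after r: (1 4 2)(3 5)
  after f: (2 5 3 4)
  after r': (1 2 3 5 4)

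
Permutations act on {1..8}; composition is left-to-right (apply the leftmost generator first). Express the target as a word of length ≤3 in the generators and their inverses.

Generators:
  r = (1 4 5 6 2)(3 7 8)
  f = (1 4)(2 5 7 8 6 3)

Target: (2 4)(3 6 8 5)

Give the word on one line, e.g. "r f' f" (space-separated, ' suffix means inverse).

  after f: (1 4)(2 5 7 8 6 3)
  after r': (2 4)(3 6 8 5)

f r'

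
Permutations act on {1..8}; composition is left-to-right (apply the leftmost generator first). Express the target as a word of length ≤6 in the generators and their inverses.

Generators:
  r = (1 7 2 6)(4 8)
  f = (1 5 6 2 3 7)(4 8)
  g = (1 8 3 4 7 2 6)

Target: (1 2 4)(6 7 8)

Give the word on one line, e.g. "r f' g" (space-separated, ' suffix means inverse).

  after f: (1 5 6 2 3 7)(4 8)
  after g: (1 5)(2 4 3)(7 8)
  after f: (1 6 2 8)(4 7)
  after r': (1 2 4)(6 7 8)

f g f r'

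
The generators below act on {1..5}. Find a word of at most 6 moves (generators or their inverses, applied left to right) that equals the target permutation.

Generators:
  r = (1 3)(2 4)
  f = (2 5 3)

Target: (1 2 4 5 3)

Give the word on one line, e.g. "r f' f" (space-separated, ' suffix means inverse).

  after r: (1 3)(2 4)
  after f: (1 2 4 5 3)
  after r: (1 4 5)
  after r: (1 2 4 5 3)

r f r r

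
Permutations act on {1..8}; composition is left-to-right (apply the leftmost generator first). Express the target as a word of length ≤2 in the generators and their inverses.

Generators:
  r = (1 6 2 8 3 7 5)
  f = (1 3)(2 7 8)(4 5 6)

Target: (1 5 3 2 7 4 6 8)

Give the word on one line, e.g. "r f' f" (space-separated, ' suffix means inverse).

  after r: (1 6 2 8 3 7 5)
  after f': (1 5 3 2 7 4 6 8)

r f'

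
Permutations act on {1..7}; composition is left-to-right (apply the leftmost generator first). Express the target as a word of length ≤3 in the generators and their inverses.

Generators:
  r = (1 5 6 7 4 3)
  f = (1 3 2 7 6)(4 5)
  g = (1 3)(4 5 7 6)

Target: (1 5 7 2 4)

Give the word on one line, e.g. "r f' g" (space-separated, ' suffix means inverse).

  after f': (1 6 7 2 3)(4 5)
  after r': (1 5 7 2 4)

f' r'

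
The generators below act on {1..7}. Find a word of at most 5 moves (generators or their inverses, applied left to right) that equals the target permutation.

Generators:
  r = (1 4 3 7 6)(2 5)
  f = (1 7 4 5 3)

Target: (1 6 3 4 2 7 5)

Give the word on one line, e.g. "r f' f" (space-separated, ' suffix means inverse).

  after f: (1 7 4 5 3)
  after f: (1 4 3 7 5)
  after r': (2 5 6 7)
  after f: (1 7 2 3)(4 5 6)
  after r: (1 6 3 4 2 7 5)

f f r' f r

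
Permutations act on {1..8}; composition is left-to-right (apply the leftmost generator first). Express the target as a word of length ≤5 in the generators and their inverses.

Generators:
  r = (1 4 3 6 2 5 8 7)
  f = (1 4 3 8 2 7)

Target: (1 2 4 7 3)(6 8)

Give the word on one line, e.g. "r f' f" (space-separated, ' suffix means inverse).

f r r f' r

  after f: (1 4 3 8 2 7)
  after r: (1 3 7 4 6 2)(5 8)
  after r: (1 6 5 7 3)(2 4)
  after f': (1 6 5 2)(3 7 4 8)
  after r: (1 2 4 7 3)(6 8)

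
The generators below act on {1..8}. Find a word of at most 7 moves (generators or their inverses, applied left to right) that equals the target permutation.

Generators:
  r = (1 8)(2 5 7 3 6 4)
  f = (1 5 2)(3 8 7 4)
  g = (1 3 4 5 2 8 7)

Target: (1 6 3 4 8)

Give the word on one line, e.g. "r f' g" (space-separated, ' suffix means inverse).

r' g r' g' r'

  after r': (1 8)(2 4 6 3 7 5)
  after g: (1 7 2 5 8 3)(4 6)
  after r': (1 5)(3 8 7 4)
  after g': (1 4)(2 5 7 3)
  after r': (1 6 3 4 8)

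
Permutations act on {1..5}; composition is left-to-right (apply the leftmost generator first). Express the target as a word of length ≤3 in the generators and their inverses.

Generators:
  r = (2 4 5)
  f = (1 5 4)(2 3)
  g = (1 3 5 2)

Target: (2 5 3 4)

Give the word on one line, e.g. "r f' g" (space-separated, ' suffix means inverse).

f' g' f

  after f': (1 4 5)(2 3)
  after g': (1 4 3 5 2)
  after f: (2 5 3 4)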